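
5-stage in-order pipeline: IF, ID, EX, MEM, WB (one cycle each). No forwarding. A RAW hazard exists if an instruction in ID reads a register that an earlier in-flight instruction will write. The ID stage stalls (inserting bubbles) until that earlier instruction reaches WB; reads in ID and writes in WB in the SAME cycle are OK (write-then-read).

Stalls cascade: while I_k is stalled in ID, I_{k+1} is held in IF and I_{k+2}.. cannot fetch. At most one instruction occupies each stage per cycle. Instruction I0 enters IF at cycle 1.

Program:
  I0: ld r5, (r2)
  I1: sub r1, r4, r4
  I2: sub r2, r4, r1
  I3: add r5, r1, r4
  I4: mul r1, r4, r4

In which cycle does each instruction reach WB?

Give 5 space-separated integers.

I0 ld r5 <- r2: IF@1 ID@2 stall=0 (-) EX@3 MEM@4 WB@5
I1 sub r1 <- r4,r4: IF@2 ID@3 stall=0 (-) EX@4 MEM@5 WB@6
I2 sub r2 <- r4,r1: IF@3 ID@4 stall=2 (RAW on I1.r1 (WB@6)) EX@7 MEM@8 WB@9
I3 add r5 <- r1,r4: IF@4 ID@7 stall=0 (-) EX@8 MEM@9 WB@10
I4 mul r1 <- r4,r4: IF@7 ID@8 stall=0 (-) EX@9 MEM@10 WB@11

Answer: 5 6 9 10 11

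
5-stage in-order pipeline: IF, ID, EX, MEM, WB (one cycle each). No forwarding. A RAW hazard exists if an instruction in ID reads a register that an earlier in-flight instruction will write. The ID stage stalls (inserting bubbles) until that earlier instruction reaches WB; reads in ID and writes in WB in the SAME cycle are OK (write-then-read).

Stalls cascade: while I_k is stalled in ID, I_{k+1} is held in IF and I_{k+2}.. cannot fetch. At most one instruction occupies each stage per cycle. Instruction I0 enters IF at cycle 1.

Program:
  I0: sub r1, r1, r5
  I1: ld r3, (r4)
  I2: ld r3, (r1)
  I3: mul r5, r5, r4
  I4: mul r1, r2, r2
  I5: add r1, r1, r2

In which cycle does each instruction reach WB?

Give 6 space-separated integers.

Answer: 5 6 8 9 10 13

Derivation:
I0 sub r1 <- r1,r5: IF@1 ID@2 stall=0 (-) EX@3 MEM@4 WB@5
I1 ld r3 <- r4: IF@2 ID@3 stall=0 (-) EX@4 MEM@5 WB@6
I2 ld r3 <- r1: IF@3 ID@4 stall=1 (RAW on I0.r1 (WB@5)) EX@6 MEM@7 WB@8
I3 mul r5 <- r5,r4: IF@4 ID@6 stall=0 (-) EX@7 MEM@8 WB@9
I4 mul r1 <- r2,r2: IF@6 ID@7 stall=0 (-) EX@8 MEM@9 WB@10
I5 add r1 <- r1,r2: IF@7 ID@8 stall=2 (RAW on I4.r1 (WB@10)) EX@11 MEM@12 WB@13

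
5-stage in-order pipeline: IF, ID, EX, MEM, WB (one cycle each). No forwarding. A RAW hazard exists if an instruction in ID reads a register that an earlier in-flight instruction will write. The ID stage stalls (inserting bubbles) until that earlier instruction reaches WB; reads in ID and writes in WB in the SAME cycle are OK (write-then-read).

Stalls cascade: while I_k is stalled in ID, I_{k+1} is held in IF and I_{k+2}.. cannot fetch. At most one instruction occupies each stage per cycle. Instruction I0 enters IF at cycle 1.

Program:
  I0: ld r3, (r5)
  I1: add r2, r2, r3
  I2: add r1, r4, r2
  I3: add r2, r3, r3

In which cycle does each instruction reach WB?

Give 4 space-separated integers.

I0 ld r3 <- r5: IF@1 ID@2 stall=0 (-) EX@3 MEM@4 WB@5
I1 add r2 <- r2,r3: IF@2 ID@3 stall=2 (RAW on I0.r3 (WB@5)) EX@6 MEM@7 WB@8
I2 add r1 <- r4,r2: IF@3 ID@6 stall=2 (RAW on I1.r2 (WB@8)) EX@9 MEM@10 WB@11
I3 add r2 <- r3,r3: IF@6 ID@9 stall=0 (-) EX@10 MEM@11 WB@12

Answer: 5 8 11 12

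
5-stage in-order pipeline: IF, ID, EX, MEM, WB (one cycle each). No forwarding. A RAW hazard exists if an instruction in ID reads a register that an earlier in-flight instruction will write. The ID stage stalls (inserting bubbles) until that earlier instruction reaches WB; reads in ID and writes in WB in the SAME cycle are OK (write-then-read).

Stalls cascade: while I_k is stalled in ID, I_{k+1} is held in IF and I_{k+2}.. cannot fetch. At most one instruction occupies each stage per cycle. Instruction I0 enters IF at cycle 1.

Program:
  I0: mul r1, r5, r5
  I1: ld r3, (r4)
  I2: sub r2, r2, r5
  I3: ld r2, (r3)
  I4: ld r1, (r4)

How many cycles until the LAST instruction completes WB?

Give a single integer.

Answer: 10

Derivation:
I0 mul r1 <- r5,r5: IF@1 ID@2 stall=0 (-) EX@3 MEM@4 WB@5
I1 ld r3 <- r4: IF@2 ID@3 stall=0 (-) EX@4 MEM@5 WB@6
I2 sub r2 <- r2,r5: IF@3 ID@4 stall=0 (-) EX@5 MEM@6 WB@7
I3 ld r2 <- r3: IF@4 ID@5 stall=1 (RAW on I1.r3 (WB@6)) EX@7 MEM@8 WB@9
I4 ld r1 <- r4: IF@5 ID@7 stall=0 (-) EX@8 MEM@9 WB@10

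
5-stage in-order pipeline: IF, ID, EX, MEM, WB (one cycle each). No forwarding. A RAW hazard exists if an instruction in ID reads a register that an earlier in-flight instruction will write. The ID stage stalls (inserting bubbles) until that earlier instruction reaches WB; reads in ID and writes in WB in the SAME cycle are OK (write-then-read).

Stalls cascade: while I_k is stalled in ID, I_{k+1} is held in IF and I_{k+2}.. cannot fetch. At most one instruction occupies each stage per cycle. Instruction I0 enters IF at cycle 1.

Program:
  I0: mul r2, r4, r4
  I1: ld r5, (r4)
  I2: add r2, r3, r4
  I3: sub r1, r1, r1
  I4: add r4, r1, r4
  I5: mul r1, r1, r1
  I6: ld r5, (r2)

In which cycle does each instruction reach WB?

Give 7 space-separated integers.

Answer: 5 6 7 8 11 12 13

Derivation:
I0 mul r2 <- r4,r4: IF@1 ID@2 stall=0 (-) EX@3 MEM@4 WB@5
I1 ld r5 <- r4: IF@2 ID@3 stall=0 (-) EX@4 MEM@5 WB@6
I2 add r2 <- r3,r4: IF@3 ID@4 stall=0 (-) EX@5 MEM@6 WB@7
I3 sub r1 <- r1,r1: IF@4 ID@5 stall=0 (-) EX@6 MEM@7 WB@8
I4 add r4 <- r1,r4: IF@5 ID@6 stall=2 (RAW on I3.r1 (WB@8)) EX@9 MEM@10 WB@11
I5 mul r1 <- r1,r1: IF@6 ID@9 stall=0 (-) EX@10 MEM@11 WB@12
I6 ld r5 <- r2: IF@9 ID@10 stall=0 (-) EX@11 MEM@12 WB@13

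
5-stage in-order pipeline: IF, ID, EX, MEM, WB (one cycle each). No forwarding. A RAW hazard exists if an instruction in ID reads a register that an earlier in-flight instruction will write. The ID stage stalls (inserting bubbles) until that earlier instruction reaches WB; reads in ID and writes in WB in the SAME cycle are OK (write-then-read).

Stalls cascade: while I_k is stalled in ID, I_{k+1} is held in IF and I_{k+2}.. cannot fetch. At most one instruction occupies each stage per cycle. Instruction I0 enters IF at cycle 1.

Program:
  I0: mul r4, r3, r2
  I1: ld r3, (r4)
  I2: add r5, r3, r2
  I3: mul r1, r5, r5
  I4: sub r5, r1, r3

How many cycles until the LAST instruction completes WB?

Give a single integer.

Answer: 17

Derivation:
I0 mul r4 <- r3,r2: IF@1 ID@2 stall=0 (-) EX@3 MEM@4 WB@5
I1 ld r3 <- r4: IF@2 ID@3 stall=2 (RAW on I0.r4 (WB@5)) EX@6 MEM@7 WB@8
I2 add r5 <- r3,r2: IF@3 ID@6 stall=2 (RAW on I1.r3 (WB@8)) EX@9 MEM@10 WB@11
I3 mul r1 <- r5,r5: IF@6 ID@9 stall=2 (RAW on I2.r5 (WB@11)) EX@12 MEM@13 WB@14
I4 sub r5 <- r1,r3: IF@9 ID@12 stall=2 (RAW on I3.r1 (WB@14)) EX@15 MEM@16 WB@17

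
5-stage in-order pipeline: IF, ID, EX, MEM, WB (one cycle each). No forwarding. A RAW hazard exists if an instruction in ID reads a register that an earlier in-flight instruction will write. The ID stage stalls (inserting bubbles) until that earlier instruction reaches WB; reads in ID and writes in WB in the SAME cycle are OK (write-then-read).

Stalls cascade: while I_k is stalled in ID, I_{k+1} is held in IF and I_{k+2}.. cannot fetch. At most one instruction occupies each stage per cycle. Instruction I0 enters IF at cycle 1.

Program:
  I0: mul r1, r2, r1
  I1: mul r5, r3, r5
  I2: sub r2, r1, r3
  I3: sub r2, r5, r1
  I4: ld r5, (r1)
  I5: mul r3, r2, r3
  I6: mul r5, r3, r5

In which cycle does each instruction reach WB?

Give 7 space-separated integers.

Answer: 5 6 8 9 10 12 15

Derivation:
I0 mul r1 <- r2,r1: IF@1 ID@2 stall=0 (-) EX@3 MEM@4 WB@5
I1 mul r5 <- r3,r5: IF@2 ID@3 stall=0 (-) EX@4 MEM@5 WB@6
I2 sub r2 <- r1,r3: IF@3 ID@4 stall=1 (RAW on I0.r1 (WB@5)) EX@6 MEM@7 WB@8
I3 sub r2 <- r5,r1: IF@4 ID@6 stall=0 (-) EX@7 MEM@8 WB@9
I4 ld r5 <- r1: IF@6 ID@7 stall=0 (-) EX@8 MEM@9 WB@10
I5 mul r3 <- r2,r3: IF@7 ID@8 stall=1 (RAW on I3.r2 (WB@9)) EX@10 MEM@11 WB@12
I6 mul r5 <- r3,r5: IF@8 ID@10 stall=2 (RAW on I5.r3 (WB@12)) EX@13 MEM@14 WB@15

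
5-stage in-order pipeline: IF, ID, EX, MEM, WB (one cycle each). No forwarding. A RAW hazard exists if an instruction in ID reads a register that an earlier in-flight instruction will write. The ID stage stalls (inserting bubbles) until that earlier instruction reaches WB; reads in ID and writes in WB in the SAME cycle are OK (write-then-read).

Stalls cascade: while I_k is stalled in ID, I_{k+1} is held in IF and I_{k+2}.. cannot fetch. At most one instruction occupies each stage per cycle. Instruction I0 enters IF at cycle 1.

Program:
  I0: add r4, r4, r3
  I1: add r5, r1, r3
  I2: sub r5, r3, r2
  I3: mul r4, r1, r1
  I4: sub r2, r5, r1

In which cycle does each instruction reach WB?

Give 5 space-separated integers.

I0 add r4 <- r4,r3: IF@1 ID@2 stall=0 (-) EX@3 MEM@4 WB@5
I1 add r5 <- r1,r3: IF@2 ID@3 stall=0 (-) EX@4 MEM@5 WB@6
I2 sub r5 <- r3,r2: IF@3 ID@4 stall=0 (-) EX@5 MEM@6 WB@7
I3 mul r4 <- r1,r1: IF@4 ID@5 stall=0 (-) EX@6 MEM@7 WB@8
I4 sub r2 <- r5,r1: IF@5 ID@6 stall=1 (RAW on I2.r5 (WB@7)) EX@8 MEM@9 WB@10

Answer: 5 6 7 8 10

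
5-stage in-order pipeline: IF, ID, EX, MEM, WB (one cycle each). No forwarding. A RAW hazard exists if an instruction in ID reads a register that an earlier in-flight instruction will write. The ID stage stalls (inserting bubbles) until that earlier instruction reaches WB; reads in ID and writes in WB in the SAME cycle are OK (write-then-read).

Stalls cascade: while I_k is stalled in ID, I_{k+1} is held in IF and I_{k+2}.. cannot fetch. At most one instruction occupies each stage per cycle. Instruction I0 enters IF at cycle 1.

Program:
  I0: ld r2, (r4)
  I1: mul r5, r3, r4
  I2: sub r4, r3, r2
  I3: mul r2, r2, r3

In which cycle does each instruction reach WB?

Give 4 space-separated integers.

I0 ld r2 <- r4: IF@1 ID@2 stall=0 (-) EX@3 MEM@4 WB@5
I1 mul r5 <- r3,r4: IF@2 ID@3 stall=0 (-) EX@4 MEM@5 WB@6
I2 sub r4 <- r3,r2: IF@3 ID@4 stall=1 (RAW on I0.r2 (WB@5)) EX@6 MEM@7 WB@8
I3 mul r2 <- r2,r3: IF@4 ID@6 stall=0 (-) EX@7 MEM@8 WB@9

Answer: 5 6 8 9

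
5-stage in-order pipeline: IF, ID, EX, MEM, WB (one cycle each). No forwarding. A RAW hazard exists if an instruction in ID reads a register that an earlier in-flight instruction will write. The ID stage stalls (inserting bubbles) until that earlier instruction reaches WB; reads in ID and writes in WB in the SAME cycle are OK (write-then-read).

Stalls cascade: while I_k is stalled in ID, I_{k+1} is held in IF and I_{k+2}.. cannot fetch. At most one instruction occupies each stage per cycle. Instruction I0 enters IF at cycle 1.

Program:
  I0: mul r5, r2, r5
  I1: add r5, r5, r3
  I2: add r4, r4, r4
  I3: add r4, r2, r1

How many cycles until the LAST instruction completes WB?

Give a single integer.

Answer: 10

Derivation:
I0 mul r5 <- r2,r5: IF@1 ID@2 stall=0 (-) EX@3 MEM@4 WB@5
I1 add r5 <- r5,r3: IF@2 ID@3 stall=2 (RAW on I0.r5 (WB@5)) EX@6 MEM@7 WB@8
I2 add r4 <- r4,r4: IF@3 ID@6 stall=0 (-) EX@7 MEM@8 WB@9
I3 add r4 <- r2,r1: IF@6 ID@7 stall=0 (-) EX@8 MEM@9 WB@10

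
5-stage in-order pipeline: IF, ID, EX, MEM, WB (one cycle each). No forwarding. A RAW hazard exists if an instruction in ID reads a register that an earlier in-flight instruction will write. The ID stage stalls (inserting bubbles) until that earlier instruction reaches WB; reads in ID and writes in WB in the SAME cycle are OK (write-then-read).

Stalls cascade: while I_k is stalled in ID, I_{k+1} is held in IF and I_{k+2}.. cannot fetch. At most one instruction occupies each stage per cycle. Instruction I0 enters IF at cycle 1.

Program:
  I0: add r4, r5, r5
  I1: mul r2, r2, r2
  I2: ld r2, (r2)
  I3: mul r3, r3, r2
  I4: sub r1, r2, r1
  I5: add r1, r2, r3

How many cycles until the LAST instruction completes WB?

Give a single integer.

Answer: 15

Derivation:
I0 add r4 <- r5,r5: IF@1 ID@2 stall=0 (-) EX@3 MEM@4 WB@5
I1 mul r2 <- r2,r2: IF@2 ID@3 stall=0 (-) EX@4 MEM@5 WB@6
I2 ld r2 <- r2: IF@3 ID@4 stall=2 (RAW on I1.r2 (WB@6)) EX@7 MEM@8 WB@9
I3 mul r3 <- r3,r2: IF@4 ID@7 stall=2 (RAW on I2.r2 (WB@9)) EX@10 MEM@11 WB@12
I4 sub r1 <- r2,r1: IF@7 ID@10 stall=0 (-) EX@11 MEM@12 WB@13
I5 add r1 <- r2,r3: IF@10 ID@11 stall=1 (RAW on I3.r3 (WB@12)) EX@13 MEM@14 WB@15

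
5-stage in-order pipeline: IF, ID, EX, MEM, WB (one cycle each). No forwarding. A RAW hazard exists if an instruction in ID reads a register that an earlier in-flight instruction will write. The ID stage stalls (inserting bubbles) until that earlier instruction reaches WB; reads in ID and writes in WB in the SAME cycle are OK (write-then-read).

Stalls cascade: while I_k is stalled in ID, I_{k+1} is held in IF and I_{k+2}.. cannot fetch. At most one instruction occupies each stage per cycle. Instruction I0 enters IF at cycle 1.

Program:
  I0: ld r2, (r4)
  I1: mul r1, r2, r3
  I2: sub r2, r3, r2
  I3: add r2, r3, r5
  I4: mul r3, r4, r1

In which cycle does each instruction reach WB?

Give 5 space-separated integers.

Answer: 5 8 9 10 11

Derivation:
I0 ld r2 <- r4: IF@1 ID@2 stall=0 (-) EX@3 MEM@4 WB@5
I1 mul r1 <- r2,r3: IF@2 ID@3 stall=2 (RAW on I0.r2 (WB@5)) EX@6 MEM@7 WB@8
I2 sub r2 <- r3,r2: IF@3 ID@6 stall=0 (-) EX@7 MEM@8 WB@9
I3 add r2 <- r3,r5: IF@6 ID@7 stall=0 (-) EX@8 MEM@9 WB@10
I4 mul r3 <- r4,r1: IF@7 ID@8 stall=0 (-) EX@9 MEM@10 WB@11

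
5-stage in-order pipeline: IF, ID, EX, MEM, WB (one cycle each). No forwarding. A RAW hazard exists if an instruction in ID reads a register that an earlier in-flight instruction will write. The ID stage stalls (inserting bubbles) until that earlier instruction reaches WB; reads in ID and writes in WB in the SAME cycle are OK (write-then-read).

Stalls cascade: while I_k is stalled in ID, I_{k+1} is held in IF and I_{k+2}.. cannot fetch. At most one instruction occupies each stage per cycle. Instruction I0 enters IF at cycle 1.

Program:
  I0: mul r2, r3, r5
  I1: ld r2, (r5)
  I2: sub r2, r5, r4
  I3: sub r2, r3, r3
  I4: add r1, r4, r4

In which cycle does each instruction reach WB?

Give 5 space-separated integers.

I0 mul r2 <- r3,r5: IF@1 ID@2 stall=0 (-) EX@3 MEM@4 WB@5
I1 ld r2 <- r5: IF@2 ID@3 stall=0 (-) EX@4 MEM@5 WB@6
I2 sub r2 <- r5,r4: IF@3 ID@4 stall=0 (-) EX@5 MEM@6 WB@7
I3 sub r2 <- r3,r3: IF@4 ID@5 stall=0 (-) EX@6 MEM@7 WB@8
I4 add r1 <- r4,r4: IF@5 ID@6 stall=0 (-) EX@7 MEM@8 WB@9

Answer: 5 6 7 8 9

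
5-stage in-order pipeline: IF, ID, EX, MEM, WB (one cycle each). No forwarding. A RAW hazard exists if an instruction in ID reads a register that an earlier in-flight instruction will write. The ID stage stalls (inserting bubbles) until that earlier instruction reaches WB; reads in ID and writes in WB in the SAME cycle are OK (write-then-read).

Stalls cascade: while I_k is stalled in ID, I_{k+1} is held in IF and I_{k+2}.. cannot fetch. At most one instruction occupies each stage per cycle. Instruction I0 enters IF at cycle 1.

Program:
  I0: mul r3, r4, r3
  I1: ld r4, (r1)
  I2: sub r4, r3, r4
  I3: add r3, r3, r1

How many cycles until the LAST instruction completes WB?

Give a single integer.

Answer: 10

Derivation:
I0 mul r3 <- r4,r3: IF@1 ID@2 stall=0 (-) EX@3 MEM@4 WB@5
I1 ld r4 <- r1: IF@2 ID@3 stall=0 (-) EX@4 MEM@5 WB@6
I2 sub r4 <- r3,r4: IF@3 ID@4 stall=2 (RAW on I1.r4 (WB@6)) EX@7 MEM@8 WB@9
I3 add r3 <- r3,r1: IF@4 ID@7 stall=0 (-) EX@8 MEM@9 WB@10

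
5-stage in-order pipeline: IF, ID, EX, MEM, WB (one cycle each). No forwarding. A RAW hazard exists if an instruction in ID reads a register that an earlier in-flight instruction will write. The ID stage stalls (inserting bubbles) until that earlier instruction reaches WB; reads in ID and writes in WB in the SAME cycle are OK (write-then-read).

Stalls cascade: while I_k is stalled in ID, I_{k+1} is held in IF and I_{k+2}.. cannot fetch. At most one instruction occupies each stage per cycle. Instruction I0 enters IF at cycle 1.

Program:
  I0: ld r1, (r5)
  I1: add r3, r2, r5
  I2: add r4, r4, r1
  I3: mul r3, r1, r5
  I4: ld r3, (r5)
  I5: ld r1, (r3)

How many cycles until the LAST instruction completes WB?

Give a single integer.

Answer: 13

Derivation:
I0 ld r1 <- r5: IF@1 ID@2 stall=0 (-) EX@3 MEM@4 WB@5
I1 add r3 <- r2,r5: IF@2 ID@3 stall=0 (-) EX@4 MEM@5 WB@6
I2 add r4 <- r4,r1: IF@3 ID@4 stall=1 (RAW on I0.r1 (WB@5)) EX@6 MEM@7 WB@8
I3 mul r3 <- r1,r5: IF@4 ID@6 stall=0 (-) EX@7 MEM@8 WB@9
I4 ld r3 <- r5: IF@6 ID@7 stall=0 (-) EX@8 MEM@9 WB@10
I5 ld r1 <- r3: IF@7 ID@8 stall=2 (RAW on I4.r3 (WB@10)) EX@11 MEM@12 WB@13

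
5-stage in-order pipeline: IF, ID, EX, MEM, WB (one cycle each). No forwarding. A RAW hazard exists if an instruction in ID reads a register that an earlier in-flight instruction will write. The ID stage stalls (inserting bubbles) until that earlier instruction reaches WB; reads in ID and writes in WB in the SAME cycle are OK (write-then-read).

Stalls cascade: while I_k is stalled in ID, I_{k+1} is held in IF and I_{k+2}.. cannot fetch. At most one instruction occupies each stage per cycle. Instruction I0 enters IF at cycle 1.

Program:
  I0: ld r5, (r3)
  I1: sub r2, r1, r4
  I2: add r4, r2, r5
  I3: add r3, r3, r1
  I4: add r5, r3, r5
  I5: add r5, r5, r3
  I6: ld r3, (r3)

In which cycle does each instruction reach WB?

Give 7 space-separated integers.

Answer: 5 6 9 10 13 16 17

Derivation:
I0 ld r5 <- r3: IF@1 ID@2 stall=0 (-) EX@3 MEM@4 WB@5
I1 sub r2 <- r1,r4: IF@2 ID@3 stall=0 (-) EX@4 MEM@5 WB@6
I2 add r4 <- r2,r5: IF@3 ID@4 stall=2 (RAW on I1.r2 (WB@6)) EX@7 MEM@8 WB@9
I3 add r3 <- r3,r1: IF@4 ID@7 stall=0 (-) EX@8 MEM@9 WB@10
I4 add r5 <- r3,r5: IF@7 ID@8 stall=2 (RAW on I3.r3 (WB@10)) EX@11 MEM@12 WB@13
I5 add r5 <- r5,r3: IF@8 ID@11 stall=2 (RAW on I4.r5 (WB@13)) EX@14 MEM@15 WB@16
I6 ld r3 <- r3: IF@11 ID@14 stall=0 (-) EX@15 MEM@16 WB@17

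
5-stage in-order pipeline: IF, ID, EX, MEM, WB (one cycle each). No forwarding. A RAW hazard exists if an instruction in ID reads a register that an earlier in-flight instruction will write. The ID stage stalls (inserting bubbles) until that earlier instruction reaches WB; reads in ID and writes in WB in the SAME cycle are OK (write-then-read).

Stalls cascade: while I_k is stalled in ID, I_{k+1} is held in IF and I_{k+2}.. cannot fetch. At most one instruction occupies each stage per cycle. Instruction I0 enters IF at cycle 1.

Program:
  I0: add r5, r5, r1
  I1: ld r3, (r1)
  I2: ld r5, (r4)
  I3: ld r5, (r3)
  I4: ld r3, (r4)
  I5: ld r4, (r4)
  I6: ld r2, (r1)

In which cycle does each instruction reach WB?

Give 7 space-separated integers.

I0 add r5 <- r5,r1: IF@1 ID@2 stall=0 (-) EX@3 MEM@4 WB@5
I1 ld r3 <- r1: IF@2 ID@3 stall=0 (-) EX@4 MEM@5 WB@6
I2 ld r5 <- r4: IF@3 ID@4 stall=0 (-) EX@5 MEM@6 WB@7
I3 ld r5 <- r3: IF@4 ID@5 stall=1 (RAW on I1.r3 (WB@6)) EX@7 MEM@8 WB@9
I4 ld r3 <- r4: IF@5 ID@7 stall=0 (-) EX@8 MEM@9 WB@10
I5 ld r4 <- r4: IF@7 ID@8 stall=0 (-) EX@9 MEM@10 WB@11
I6 ld r2 <- r1: IF@8 ID@9 stall=0 (-) EX@10 MEM@11 WB@12

Answer: 5 6 7 9 10 11 12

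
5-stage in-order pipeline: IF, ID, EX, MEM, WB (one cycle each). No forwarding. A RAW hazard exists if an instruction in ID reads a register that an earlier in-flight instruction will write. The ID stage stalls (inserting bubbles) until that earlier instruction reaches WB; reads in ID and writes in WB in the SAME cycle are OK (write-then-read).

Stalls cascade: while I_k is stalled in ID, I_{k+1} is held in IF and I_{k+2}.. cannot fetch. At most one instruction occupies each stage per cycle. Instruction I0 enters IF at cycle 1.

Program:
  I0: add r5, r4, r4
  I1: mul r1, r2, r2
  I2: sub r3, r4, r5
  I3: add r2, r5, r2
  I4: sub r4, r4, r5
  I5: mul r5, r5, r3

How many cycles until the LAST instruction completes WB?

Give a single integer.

I0 add r5 <- r4,r4: IF@1 ID@2 stall=0 (-) EX@3 MEM@4 WB@5
I1 mul r1 <- r2,r2: IF@2 ID@3 stall=0 (-) EX@4 MEM@5 WB@6
I2 sub r3 <- r4,r5: IF@3 ID@4 stall=1 (RAW on I0.r5 (WB@5)) EX@6 MEM@7 WB@8
I3 add r2 <- r5,r2: IF@4 ID@6 stall=0 (-) EX@7 MEM@8 WB@9
I4 sub r4 <- r4,r5: IF@6 ID@7 stall=0 (-) EX@8 MEM@9 WB@10
I5 mul r5 <- r5,r3: IF@7 ID@8 stall=0 (-) EX@9 MEM@10 WB@11

Answer: 11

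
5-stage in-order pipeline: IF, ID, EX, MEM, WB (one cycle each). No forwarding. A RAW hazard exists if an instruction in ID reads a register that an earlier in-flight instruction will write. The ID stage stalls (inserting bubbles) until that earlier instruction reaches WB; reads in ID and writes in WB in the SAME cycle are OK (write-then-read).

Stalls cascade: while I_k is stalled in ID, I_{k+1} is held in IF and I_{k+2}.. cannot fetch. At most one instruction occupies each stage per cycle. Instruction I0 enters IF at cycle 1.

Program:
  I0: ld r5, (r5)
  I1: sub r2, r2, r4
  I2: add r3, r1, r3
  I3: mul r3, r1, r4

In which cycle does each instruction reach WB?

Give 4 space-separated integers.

I0 ld r5 <- r5: IF@1 ID@2 stall=0 (-) EX@3 MEM@4 WB@5
I1 sub r2 <- r2,r4: IF@2 ID@3 stall=0 (-) EX@4 MEM@5 WB@6
I2 add r3 <- r1,r3: IF@3 ID@4 stall=0 (-) EX@5 MEM@6 WB@7
I3 mul r3 <- r1,r4: IF@4 ID@5 stall=0 (-) EX@6 MEM@7 WB@8

Answer: 5 6 7 8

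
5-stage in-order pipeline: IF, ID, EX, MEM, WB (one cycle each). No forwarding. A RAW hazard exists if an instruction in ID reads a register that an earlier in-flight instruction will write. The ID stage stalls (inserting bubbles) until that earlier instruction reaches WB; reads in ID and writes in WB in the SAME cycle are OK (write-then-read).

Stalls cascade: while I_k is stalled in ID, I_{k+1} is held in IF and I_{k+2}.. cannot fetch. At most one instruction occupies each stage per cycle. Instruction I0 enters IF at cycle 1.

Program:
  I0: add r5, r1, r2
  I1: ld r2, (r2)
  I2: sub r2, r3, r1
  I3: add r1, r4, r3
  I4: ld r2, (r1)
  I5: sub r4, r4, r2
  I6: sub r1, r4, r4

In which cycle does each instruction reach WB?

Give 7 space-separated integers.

I0 add r5 <- r1,r2: IF@1 ID@2 stall=0 (-) EX@3 MEM@4 WB@5
I1 ld r2 <- r2: IF@2 ID@3 stall=0 (-) EX@4 MEM@5 WB@6
I2 sub r2 <- r3,r1: IF@3 ID@4 stall=0 (-) EX@5 MEM@6 WB@7
I3 add r1 <- r4,r3: IF@4 ID@5 stall=0 (-) EX@6 MEM@7 WB@8
I4 ld r2 <- r1: IF@5 ID@6 stall=2 (RAW on I3.r1 (WB@8)) EX@9 MEM@10 WB@11
I5 sub r4 <- r4,r2: IF@6 ID@9 stall=2 (RAW on I4.r2 (WB@11)) EX@12 MEM@13 WB@14
I6 sub r1 <- r4,r4: IF@9 ID@12 stall=2 (RAW on I5.r4 (WB@14)) EX@15 MEM@16 WB@17

Answer: 5 6 7 8 11 14 17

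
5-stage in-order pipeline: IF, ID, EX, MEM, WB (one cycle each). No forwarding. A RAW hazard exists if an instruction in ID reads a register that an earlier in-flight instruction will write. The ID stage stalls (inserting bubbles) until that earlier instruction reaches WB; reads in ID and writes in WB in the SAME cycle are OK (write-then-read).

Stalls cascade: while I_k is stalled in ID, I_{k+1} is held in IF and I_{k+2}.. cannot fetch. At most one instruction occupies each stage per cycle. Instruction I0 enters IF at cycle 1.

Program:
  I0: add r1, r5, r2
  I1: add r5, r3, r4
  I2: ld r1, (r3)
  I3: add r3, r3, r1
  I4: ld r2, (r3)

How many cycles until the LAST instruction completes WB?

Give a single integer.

I0 add r1 <- r5,r2: IF@1 ID@2 stall=0 (-) EX@3 MEM@4 WB@5
I1 add r5 <- r3,r4: IF@2 ID@3 stall=0 (-) EX@4 MEM@5 WB@6
I2 ld r1 <- r3: IF@3 ID@4 stall=0 (-) EX@5 MEM@6 WB@7
I3 add r3 <- r3,r1: IF@4 ID@5 stall=2 (RAW on I2.r1 (WB@7)) EX@8 MEM@9 WB@10
I4 ld r2 <- r3: IF@5 ID@8 stall=2 (RAW on I3.r3 (WB@10)) EX@11 MEM@12 WB@13

Answer: 13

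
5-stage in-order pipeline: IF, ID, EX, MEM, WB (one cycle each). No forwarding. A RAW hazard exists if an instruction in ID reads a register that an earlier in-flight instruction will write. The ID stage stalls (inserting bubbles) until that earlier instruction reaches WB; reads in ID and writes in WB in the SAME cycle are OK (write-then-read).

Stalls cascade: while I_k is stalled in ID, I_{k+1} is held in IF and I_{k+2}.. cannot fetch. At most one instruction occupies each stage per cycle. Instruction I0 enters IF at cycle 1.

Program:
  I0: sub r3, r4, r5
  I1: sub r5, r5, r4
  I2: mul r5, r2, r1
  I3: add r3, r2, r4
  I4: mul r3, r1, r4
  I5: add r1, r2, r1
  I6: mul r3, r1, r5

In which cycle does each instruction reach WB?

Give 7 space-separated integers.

I0 sub r3 <- r4,r5: IF@1 ID@2 stall=0 (-) EX@3 MEM@4 WB@5
I1 sub r5 <- r5,r4: IF@2 ID@3 stall=0 (-) EX@4 MEM@5 WB@6
I2 mul r5 <- r2,r1: IF@3 ID@4 stall=0 (-) EX@5 MEM@6 WB@7
I3 add r3 <- r2,r4: IF@4 ID@5 stall=0 (-) EX@6 MEM@7 WB@8
I4 mul r3 <- r1,r4: IF@5 ID@6 stall=0 (-) EX@7 MEM@8 WB@9
I5 add r1 <- r2,r1: IF@6 ID@7 stall=0 (-) EX@8 MEM@9 WB@10
I6 mul r3 <- r1,r5: IF@7 ID@8 stall=2 (RAW on I5.r1 (WB@10)) EX@11 MEM@12 WB@13

Answer: 5 6 7 8 9 10 13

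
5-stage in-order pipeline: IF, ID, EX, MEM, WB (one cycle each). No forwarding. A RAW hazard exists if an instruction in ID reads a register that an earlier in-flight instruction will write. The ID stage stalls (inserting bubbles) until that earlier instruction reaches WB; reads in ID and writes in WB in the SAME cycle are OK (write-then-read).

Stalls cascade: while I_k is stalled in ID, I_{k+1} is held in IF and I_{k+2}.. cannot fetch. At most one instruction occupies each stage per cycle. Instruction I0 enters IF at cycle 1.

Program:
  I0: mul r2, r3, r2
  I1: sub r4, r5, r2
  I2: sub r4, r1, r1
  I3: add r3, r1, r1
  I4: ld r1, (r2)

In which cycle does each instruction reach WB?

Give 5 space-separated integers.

Answer: 5 8 9 10 11

Derivation:
I0 mul r2 <- r3,r2: IF@1 ID@2 stall=0 (-) EX@3 MEM@4 WB@5
I1 sub r4 <- r5,r2: IF@2 ID@3 stall=2 (RAW on I0.r2 (WB@5)) EX@6 MEM@7 WB@8
I2 sub r4 <- r1,r1: IF@3 ID@6 stall=0 (-) EX@7 MEM@8 WB@9
I3 add r3 <- r1,r1: IF@6 ID@7 stall=0 (-) EX@8 MEM@9 WB@10
I4 ld r1 <- r2: IF@7 ID@8 stall=0 (-) EX@9 MEM@10 WB@11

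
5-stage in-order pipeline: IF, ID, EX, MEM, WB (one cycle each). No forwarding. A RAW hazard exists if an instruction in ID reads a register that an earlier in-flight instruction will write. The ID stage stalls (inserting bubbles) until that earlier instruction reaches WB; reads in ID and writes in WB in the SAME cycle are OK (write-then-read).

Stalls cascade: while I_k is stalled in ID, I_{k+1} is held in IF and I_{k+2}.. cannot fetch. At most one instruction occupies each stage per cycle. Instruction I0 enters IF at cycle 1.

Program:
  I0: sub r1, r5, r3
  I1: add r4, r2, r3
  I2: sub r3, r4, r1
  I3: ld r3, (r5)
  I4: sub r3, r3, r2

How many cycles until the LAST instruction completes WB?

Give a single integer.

Answer: 13

Derivation:
I0 sub r1 <- r5,r3: IF@1 ID@2 stall=0 (-) EX@3 MEM@4 WB@5
I1 add r4 <- r2,r3: IF@2 ID@3 stall=0 (-) EX@4 MEM@5 WB@6
I2 sub r3 <- r4,r1: IF@3 ID@4 stall=2 (RAW on I1.r4 (WB@6)) EX@7 MEM@8 WB@9
I3 ld r3 <- r5: IF@4 ID@7 stall=0 (-) EX@8 MEM@9 WB@10
I4 sub r3 <- r3,r2: IF@7 ID@8 stall=2 (RAW on I3.r3 (WB@10)) EX@11 MEM@12 WB@13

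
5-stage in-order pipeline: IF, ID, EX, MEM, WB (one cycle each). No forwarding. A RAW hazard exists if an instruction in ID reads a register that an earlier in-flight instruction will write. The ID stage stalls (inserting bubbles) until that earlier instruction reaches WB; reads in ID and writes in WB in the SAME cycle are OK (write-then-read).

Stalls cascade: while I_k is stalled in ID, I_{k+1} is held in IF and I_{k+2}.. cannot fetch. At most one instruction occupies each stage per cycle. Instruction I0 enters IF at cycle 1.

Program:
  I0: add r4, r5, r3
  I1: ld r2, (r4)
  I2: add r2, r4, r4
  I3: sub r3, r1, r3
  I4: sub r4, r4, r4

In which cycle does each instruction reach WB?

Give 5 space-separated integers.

Answer: 5 8 9 10 11

Derivation:
I0 add r4 <- r5,r3: IF@1 ID@2 stall=0 (-) EX@3 MEM@4 WB@5
I1 ld r2 <- r4: IF@2 ID@3 stall=2 (RAW on I0.r4 (WB@5)) EX@6 MEM@7 WB@8
I2 add r2 <- r4,r4: IF@3 ID@6 stall=0 (-) EX@7 MEM@8 WB@9
I3 sub r3 <- r1,r3: IF@6 ID@7 stall=0 (-) EX@8 MEM@9 WB@10
I4 sub r4 <- r4,r4: IF@7 ID@8 stall=0 (-) EX@9 MEM@10 WB@11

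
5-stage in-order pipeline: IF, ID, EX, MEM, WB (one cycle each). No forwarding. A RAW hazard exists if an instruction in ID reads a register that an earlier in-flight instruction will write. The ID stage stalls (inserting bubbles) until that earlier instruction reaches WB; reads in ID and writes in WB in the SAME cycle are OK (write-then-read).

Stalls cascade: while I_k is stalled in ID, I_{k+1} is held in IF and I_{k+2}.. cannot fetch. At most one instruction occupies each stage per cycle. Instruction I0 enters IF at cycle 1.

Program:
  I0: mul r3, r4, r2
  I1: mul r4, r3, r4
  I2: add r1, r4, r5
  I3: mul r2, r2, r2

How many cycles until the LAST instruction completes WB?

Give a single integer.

Answer: 12

Derivation:
I0 mul r3 <- r4,r2: IF@1 ID@2 stall=0 (-) EX@3 MEM@4 WB@5
I1 mul r4 <- r3,r4: IF@2 ID@3 stall=2 (RAW on I0.r3 (WB@5)) EX@6 MEM@7 WB@8
I2 add r1 <- r4,r5: IF@3 ID@6 stall=2 (RAW on I1.r4 (WB@8)) EX@9 MEM@10 WB@11
I3 mul r2 <- r2,r2: IF@6 ID@9 stall=0 (-) EX@10 MEM@11 WB@12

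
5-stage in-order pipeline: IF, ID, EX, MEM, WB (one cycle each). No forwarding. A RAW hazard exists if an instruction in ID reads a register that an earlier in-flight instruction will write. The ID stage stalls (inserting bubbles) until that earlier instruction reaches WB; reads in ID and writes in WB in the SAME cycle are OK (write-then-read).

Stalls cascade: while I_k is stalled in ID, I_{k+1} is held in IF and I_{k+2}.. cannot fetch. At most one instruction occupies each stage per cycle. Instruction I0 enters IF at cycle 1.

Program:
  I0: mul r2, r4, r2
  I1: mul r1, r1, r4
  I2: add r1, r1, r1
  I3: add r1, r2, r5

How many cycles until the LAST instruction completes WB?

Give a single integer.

I0 mul r2 <- r4,r2: IF@1 ID@2 stall=0 (-) EX@3 MEM@4 WB@5
I1 mul r1 <- r1,r4: IF@2 ID@3 stall=0 (-) EX@4 MEM@5 WB@6
I2 add r1 <- r1,r1: IF@3 ID@4 stall=2 (RAW on I1.r1 (WB@6)) EX@7 MEM@8 WB@9
I3 add r1 <- r2,r5: IF@4 ID@7 stall=0 (-) EX@8 MEM@9 WB@10

Answer: 10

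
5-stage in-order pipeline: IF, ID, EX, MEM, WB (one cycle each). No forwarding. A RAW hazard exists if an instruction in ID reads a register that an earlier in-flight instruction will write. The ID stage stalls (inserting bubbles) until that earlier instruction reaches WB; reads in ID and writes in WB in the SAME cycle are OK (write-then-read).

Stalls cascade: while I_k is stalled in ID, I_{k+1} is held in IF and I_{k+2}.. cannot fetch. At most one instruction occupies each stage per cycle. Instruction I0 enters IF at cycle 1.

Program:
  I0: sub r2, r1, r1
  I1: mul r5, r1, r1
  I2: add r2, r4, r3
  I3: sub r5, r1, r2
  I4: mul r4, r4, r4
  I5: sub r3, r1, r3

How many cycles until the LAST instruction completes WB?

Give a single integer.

Answer: 12

Derivation:
I0 sub r2 <- r1,r1: IF@1 ID@2 stall=0 (-) EX@3 MEM@4 WB@5
I1 mul r5 <- r1,r1: IF@2 ID@3 stall=0 (-) EX@4 MEM@5 WB@6
I2 add r2 <- r4,r3: IF@3 ID@4 stall=0 (-) EX@5 MEM@6 WB@7
I3 sub r5 <- r1,r2: IF@4 ID@5 stall=2 (RAW on I2.r2 (WB@7)) EX@8 MEM@9 WB@10
I4 mul r4 <- r4,r4: IF@5 ID@8 stall=0 (-) EX@9 MEM@10 WB@11
I5 sub r3 <- r1,r3: IF@8 ID@9 stall=0 (-) EX@10 MEM@11 WB@12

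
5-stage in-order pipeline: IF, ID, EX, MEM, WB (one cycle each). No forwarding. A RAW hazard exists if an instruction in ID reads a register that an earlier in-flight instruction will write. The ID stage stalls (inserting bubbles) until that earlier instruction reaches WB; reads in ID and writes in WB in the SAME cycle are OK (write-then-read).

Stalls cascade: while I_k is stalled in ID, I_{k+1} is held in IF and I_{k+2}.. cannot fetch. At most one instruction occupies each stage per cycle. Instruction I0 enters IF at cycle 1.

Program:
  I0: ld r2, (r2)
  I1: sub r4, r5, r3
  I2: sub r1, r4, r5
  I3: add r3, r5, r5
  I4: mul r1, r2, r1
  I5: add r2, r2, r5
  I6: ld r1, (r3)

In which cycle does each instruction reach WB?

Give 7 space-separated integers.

Answer: 5 6 9 10 12 13 14

Derivation:
I0 ld r2 <- r2: IF@1 ID@2 stall=0 (-) EX@3 MEM@4 WB@5
I1 sub r4 <- r5,r3: IF@2 ID@3 stall=0 (-) EX@4 MEM@5 WB@6
I2 sub r1 <- r4,r5: IF@3 ID@4 stall=2 (RAW on I1.r4 (WB@6)) EX@7 MEM@8 WB@9
I3 add r3 <- r5,r5: IF@4 ID@7 stall=0 (-) EX@8 MEM@9 WB@10
I4 mul r1 <- r2,r1: IF@7 ID@8 stall=1 (RAW on I2.r1 (WB@9)) EX@10 MEM@11 WB@12
I5 add r2 <- r2,r5: IF@8 ID@10 stall=0 (-) EX@11 MEM@12 WB@13
I6 ld r1 <- r3: IF@10 ID@11 stall=0 (-) EX@12 MEM@13 WB@14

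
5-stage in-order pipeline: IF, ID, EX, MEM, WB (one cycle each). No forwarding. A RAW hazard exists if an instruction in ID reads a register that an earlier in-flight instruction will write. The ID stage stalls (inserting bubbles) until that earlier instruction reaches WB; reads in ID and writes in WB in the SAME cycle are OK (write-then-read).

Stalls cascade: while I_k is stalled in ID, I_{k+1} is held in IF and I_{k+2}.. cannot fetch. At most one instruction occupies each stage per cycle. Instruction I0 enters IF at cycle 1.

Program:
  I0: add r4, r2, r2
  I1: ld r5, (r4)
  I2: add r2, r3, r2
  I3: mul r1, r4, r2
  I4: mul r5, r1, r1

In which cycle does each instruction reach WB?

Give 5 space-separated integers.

Answer: 5 8 9 12 15

Derivation:
I0 add r4 <- r2,r2: IF@1 ID@2 stall=0 (-) EX@3 MEM@4 WB@5
I1 ld r5 <- r4: IF@2 ID@3 stall=2 (RAW on I0.r4 (WB@5)) EX@6 MEM@7 WB@8
I2 add r2 <- r3,r2: IF@3 ID@6 stall=0 (-) EX@7 MEM@8 WB@9
I3 mul r1 <- r4,r2: IF@6 ID@7 stall=2 (RAW on I2.r2 (WB@9)) EX@10 MEM@11 WB@12
I4 mul r5 <- r1,r1: IF@7 ID@10 stall=2 (RAW on I3.r1 (WB@12)) EX@13 MEM@14 WB@15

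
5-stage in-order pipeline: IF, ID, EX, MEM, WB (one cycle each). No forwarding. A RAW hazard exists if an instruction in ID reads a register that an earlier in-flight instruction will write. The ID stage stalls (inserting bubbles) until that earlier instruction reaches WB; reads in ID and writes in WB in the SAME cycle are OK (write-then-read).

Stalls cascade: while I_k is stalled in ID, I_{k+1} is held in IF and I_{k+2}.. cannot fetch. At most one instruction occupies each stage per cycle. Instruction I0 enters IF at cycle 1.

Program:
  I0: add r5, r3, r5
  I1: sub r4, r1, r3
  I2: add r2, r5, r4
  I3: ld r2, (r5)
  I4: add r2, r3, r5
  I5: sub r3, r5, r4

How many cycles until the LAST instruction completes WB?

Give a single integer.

I0 add r5 <- r3,r5: IF@1 ID@2 stall=0 (-) EX@3 MEM@4 WB@5
I1 sub r4 <- r1,r3: IF@2 ID@3 stall=0 (-) EX@4 MEM@5 WB@6
I2 add r2 <- r5,r4: IF@3 ID@4 stall=2 (RAW on I1.r4 (WB@6)) EX@7 MEM@8 WB@9
I3 ld r2 <- r5: IF@4 ID@7 stall=0 (-) EX@8 MEM@9 WB@10
I4 add r2 <- r3,r5: IF@7 ID@8 stall=0 (-) EX@9 MEM@10 WB@11
I5 sub r3 <- r5,r4: IF@8 ID@9 stall=0 (-) EX@10 MEM@11 WB@12

Answer: 12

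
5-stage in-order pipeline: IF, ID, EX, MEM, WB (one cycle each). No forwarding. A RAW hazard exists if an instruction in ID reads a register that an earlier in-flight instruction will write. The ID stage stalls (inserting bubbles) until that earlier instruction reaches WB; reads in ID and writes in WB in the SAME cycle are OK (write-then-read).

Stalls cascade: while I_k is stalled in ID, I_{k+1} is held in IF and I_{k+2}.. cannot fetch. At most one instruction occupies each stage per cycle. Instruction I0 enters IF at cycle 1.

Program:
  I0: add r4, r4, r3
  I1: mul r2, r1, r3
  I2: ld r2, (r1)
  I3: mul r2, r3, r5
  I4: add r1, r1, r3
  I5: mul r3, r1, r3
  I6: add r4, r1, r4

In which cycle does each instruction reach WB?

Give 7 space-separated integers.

I0 add r4 <- r4,r3: IF@1 ID@2 stall=0 (-) EX@3 MEM@4 WB@5
I1 mul r2 <- r1,r3: IF@2 ID@3 stall=0 (-) EX@4 MEM@5 WB@6
I2 ld r2 <- r1: IF@3 ID@4 stall=0 (-) EX@5 MEM@6 WB@7
I3 mul r2 <- r3,r5: IF@4 ID@5 stall=0 (-) EX@6 MEM@7 WB@8
I4 add r1 <- r1,r3: IF@5 ID@6 stall=0 (-) EX@7 MEM@8 WB@9
I5 mul r3 <- r1,r3: IF@6 ID@7 stall=2 (RAW on I4.r1 (WB@9)) EX@10 MEM@11 WB@12
I6 add r4 <- r1,r4: IF@7 ID@10 stall=0 (-) EX@11 MEM@12 WB@13

Answer: 5 6 7 8 9 12 13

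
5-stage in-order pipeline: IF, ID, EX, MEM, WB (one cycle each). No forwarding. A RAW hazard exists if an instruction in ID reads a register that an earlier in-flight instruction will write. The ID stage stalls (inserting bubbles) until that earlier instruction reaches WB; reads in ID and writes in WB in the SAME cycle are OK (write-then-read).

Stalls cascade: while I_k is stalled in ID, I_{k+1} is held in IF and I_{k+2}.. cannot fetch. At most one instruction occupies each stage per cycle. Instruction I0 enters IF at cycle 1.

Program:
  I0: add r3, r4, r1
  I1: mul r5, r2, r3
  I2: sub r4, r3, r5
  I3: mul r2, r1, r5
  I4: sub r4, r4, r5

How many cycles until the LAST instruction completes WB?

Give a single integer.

Answer: 14

Derivation:
I0 add r3 <- r4,r1: IF@1 ID@2 stall=0 (-) EX@3 MEM@4 WB@5
I1 mul r5 <- r2,r3: IF@2 ID@3 stall=2 (RAW on I0.r3 (WB@5)) EX@6 MEM@7 WB@8
I2 sub r4 <- r3,r5: IF@3 ID@6 stall=2 (RAW on I1.r5 (WB@8)) EX@9 MEM@10 WB@11
I3 mul r2 <- r1,r5: IF@6 ID@9 stall=0 (-) EX@10 MEM@11 WB@12
I4 sub r4 <- r4,r5: IF@9 ID@10 stall=1 (RAW on I2.r4 (WB@11)) EX@12 MEM@13 WB@14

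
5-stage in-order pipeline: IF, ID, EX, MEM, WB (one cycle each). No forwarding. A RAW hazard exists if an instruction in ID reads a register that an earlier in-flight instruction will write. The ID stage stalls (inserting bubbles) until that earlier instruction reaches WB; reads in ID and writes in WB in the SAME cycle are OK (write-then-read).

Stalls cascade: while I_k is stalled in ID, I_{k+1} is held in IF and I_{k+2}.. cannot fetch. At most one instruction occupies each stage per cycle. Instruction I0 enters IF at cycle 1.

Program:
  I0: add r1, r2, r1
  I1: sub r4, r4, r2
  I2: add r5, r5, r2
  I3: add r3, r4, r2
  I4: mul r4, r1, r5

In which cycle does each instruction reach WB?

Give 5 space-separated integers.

I0 add r1 <- r2,r1: IF@1 ID@2 stall=0 (-) EX@3 MEM@4 WB@5
I1 sub r4 <- r4,r2: IF@2 ID@3 stall=0 (-) EX@4 MEM@5 WB@6
I2 add r5 <- r5,r2: IF@3 ID@4 stall=0 (-) EX@5 MEM@6 WB@7
I3 add r3 <- r4,r2: IF@4 ID@5 stall=1 (RAW on I1.r4 (WB@6)) EX@7 MEM@8 WB@9
I4 mul r4 <- r1,r5: IF@5 ID@7 stall=0 (-) EX@8 MEM@9 WB@10

Answer: 5 6 7 9 10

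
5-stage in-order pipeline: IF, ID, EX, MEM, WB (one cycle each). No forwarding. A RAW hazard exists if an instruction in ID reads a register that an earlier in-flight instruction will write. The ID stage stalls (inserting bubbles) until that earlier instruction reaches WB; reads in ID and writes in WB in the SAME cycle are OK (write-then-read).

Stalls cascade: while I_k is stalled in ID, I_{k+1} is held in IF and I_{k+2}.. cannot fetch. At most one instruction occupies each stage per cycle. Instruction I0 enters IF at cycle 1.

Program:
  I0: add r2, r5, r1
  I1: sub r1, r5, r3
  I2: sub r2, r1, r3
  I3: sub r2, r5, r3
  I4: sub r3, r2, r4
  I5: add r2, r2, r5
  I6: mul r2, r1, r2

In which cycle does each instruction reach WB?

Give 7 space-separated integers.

Answer: 5 6 9 10 13 14 17

Derivation:
I0 add r2 <- r5,r1: IF@1 ID@2 stall=0 (-) EX@3 MEM@4 WB@5
I1 sub r1 <- r5,r3: IF@2 ID@3 stall=0 (-) EX@4 MEM@5 WB@6
I2 sub r2 <- r1,r3: IF@3 ID@4 stall=2 (RAW on I1.r1 (WB@6)) EX@7 MEM@8 WB@9
I3 sub r2 <- r5,r3: IF@4 ID@7 stall=0 (-) EX@8 MEM@9 WB@10
I4 sub r3 <- r2,r4: IF@7 ID@8 stall=2 (RAW on I3.r2 (WB@10)) EX@11 MEM@12 WB@13
I5 add r2 <- r2,r5: IF@8 ID@11 stall=0 (-) EX@12 MEM@13 WB@14
I6 mul r2 <- r1,r2: IF@11 ID@12 stall=2 (RAW on I5.r2 (WB@14)) EX@15 MEM@16 WB@17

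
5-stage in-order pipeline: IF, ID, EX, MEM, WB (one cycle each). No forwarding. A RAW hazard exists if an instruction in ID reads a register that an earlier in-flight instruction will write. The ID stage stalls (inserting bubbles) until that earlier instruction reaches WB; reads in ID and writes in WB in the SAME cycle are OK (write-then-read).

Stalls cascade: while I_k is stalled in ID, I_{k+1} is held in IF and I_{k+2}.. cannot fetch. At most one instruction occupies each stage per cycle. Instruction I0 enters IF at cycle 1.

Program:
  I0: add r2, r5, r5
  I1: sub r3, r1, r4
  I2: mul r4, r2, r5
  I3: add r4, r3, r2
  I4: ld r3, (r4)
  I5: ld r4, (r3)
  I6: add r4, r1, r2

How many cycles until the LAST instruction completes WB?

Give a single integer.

Answer: 16

Derivation:
I0 add r2 <- r5,r5: IF@1 ID@2 stall=0 (-) EX@3 MEM@4 WB@5
I1 sub r3 <- r1,r4: IF@2 ID@3 stall=0 (-) EX@4 MEM@5 WB@6
I2 mul r4 <- r2,r5: IF@3 ID@4 stall=1 (RAW on I0.r2 (WB@5)) EX@6 MEM@7 WB@8
I3 add r4 <- r3,r2: IF@4 ID@6 stall=0 (-) EX@7 MEM@8 WB@9
I4 ld r3 <- r4: IF@6 ID@7 stall=2 (RAW on I3.r4 (WB@9)) EX@10 MEM@11 WB@12
I5 ld r4 <- r3: IF@7 ID@10 stall=2 (RAW on I4.r3 (WB@12)) EX@13 MEM@14 WB@15
I6 add r4 <- r1,r2: IF@10 ID@13 stall=0 (-) EX@14 MEM@15 WB@16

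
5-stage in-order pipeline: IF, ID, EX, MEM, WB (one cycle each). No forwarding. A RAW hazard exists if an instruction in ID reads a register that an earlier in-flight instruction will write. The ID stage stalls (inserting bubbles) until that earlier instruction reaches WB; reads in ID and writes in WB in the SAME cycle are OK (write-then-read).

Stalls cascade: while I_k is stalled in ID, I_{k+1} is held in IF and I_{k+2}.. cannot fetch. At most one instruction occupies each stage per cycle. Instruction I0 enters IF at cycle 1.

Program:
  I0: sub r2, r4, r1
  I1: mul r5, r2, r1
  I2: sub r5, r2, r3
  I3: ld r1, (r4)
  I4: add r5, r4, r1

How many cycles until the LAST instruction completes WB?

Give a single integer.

I0 sub r2 <- r4,r1: IF@1 ID@2 stall=0 (-) EX@3 MEM@4 WB@5
I1 mul r5 <- r2,r1: IF@2 ID@3 stall=2 (RAW on I0.r2 (WB@5)) EX@6 MEM@7 WB@8
I2 sub r5 <- r2,r3: IF@3 ID@6 stall=0 (-) EX@7 MEM@8 WB@9
I3 ld r1 <- r4: IF@6 ID@7 stall=0 (-) EX@8 MEM@9 WB@10
I4 add r5 <- r4,r1: IF@7 ID@8 stall=2 (RAW on I3.r1 (WB@10)) EX@11 MEM@12 WB@13

Answer: 13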